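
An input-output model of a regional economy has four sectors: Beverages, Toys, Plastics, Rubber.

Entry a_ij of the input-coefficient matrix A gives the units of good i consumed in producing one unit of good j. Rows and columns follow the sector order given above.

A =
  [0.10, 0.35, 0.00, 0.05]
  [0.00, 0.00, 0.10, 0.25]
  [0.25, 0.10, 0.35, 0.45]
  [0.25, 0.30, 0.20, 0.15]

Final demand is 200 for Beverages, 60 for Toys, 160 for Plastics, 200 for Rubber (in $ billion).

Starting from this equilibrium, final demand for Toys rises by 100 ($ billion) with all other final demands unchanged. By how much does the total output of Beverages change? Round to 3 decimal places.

I − A =
  [   0.90    -0.35     0.00    -0.05]
  [   0.00     1.00    -0.10    -0.25]
  [  -0.25    -0.10     0.65    -0.45]
  [  -0.25    -0.30    -0.20     0.85]
Compute the cofactors C_ij = (−1)^(i+j)·(3×3 minor ij) of I−A; the adjugate is their transpose:
adj(I−A) = Cᵀ =
  [ 0.386750   0.172625   0.058750   0.104625]
  [ 0.085625   0.405625   0.120250   0.188000]
  [ 0.312500   0.314250   0.663125   0.461875]
  [ 0.217500   0.267875   0.215750   0.567250]
det(I−A) = Σ_j (I−A)_1j·C_1j = (0.90)(0.386750) + (-0.35)(0.085625) + (0.00)(0.312500) + (-0.05)(0.217500) = 0.30723125
(I − A)⁻¹ = adj(I−A) / det(I−A) ≈
  [   1.2588     0.5619     0.1912     0.3405]
  [   0.2787     1.3203     0.3914     0.6119]
  [   1.0171     1.0228     2.1584     1.5033]
  [   0.7079     0.8719     0.7022     1.8463]
Δx = (I − A)⁻¹ Δd with Δd having +100 in the Toys component and 0 elsewhere.
So Δx_B = L_BT · (+100), where L_BT = adj(I−A)_BT / det(I−A) = 0.172625 / 0.30723125.
Δx_B = 0.172625 × (+100) / 0.30723125 = 17.2625 / 0.30723125 ≈ 56.187.

Δx_B = 56.187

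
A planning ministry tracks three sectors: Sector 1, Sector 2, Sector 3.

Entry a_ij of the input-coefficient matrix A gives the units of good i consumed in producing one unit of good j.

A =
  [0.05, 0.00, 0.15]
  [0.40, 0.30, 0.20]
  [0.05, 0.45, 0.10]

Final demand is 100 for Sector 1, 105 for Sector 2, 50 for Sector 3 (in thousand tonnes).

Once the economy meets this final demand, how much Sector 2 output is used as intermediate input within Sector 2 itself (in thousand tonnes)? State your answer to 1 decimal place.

I − A =
  [   0.95     0.00    -0.15]
  [  -0.40     0.70    -0.20]
  [  -0.05    -0.45     0.90]
Cofactors of I−A, C_ij = (−1)^(i+j)·(minor ij) (rows/columns in the sector order above):
  C_11 = (0.70)(0.90) − (-0.20)(-0.45) = 0.5400
  C_12 = −[(-0.40)(0.90) − (-0.20)(-0.05)] = 0.3700
  C_13 = (-0.40)(-0.45) − (0.70)(-0.05) = 0.2150
  C_21 = −[(0.00)(0.90) − (-0.15)(-0.45)] = 0.0675
  C_22 = (0.95)(0.90) − (-0.15)(-0.05) = 0.8475
  C_23 = −[(0.95)(-0.45) − (0.00)(-0.05)] = 0.4275
  C_31 = (0.00)(-0.20) − (-0.15)(0.70) = 0.1050
  C_32 = −[(0.95)(-0.20) − (-0.15)(-0.40)] = 0.2500
  C_33 = (0.95)(0.70) − (0.00)(-0.40) = 0.6650
det(I−A) = Σ_j (I−A)_1j·C_1j = (0.95)(0.5400) + (0.00)(0.3700) + (-0.15)(0.2150) = 0.48075
adj(I−A) = Cᵀ =
  [ 0.5400   0.0675   0.1050]
  [ 0.3700   0.8475   0.2500]
  [ 0.2150   0.4275   0.6650]
(I − A)⁻¹ = adj(I−A) / det(I−A) ≈
  [   1.1232     0.1404     0.2184]
  [   0.7696     1.7629     0.5200]
  [   0.4472     0.8892     1.3833]
First solve x = (I − A)⁻¹ d = adj(I−A)·d / det(I−A); in particular x_2 = (0.3700·100 + 0.8475·105 + 0.2500·50) / 0.48075 = 138.4875 / 0.48075 ≈ 288.066.
Intermediate flow from 2 to 2: z_22 = a_22 · x_2 = 0.30 × 138.4875 / 0.48075 = 41.54625 / 0.48075 ≈ 86.4.

z_22 = 86.4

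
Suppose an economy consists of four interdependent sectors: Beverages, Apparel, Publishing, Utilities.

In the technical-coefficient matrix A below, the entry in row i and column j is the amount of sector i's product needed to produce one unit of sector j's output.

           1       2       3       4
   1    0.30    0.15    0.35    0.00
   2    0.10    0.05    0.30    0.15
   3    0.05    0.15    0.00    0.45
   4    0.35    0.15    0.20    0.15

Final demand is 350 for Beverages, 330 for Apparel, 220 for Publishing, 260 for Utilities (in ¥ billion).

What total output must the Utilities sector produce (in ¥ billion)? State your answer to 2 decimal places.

x_4 = 1189.83

I − A =
  [   0.70    -0.15    -0.35     0.00]
  [  -0.10     0.95    -0.30    -0.15]
  [  -0.05    -0.15     1.00    -0.45]
  [  -0.35    -0.15    -0.20     0.85]
Compute the cofactors C_ij = (−1)^(i+j)·(3×3 minor ij) of I−A; the adjugate is their transpose:
adj(I−A) = Cᵀ =
  [ 0.636500   0.182250   0.317500   0.200250]
  [ 0.190000   0.462000   0.247625   0.212625]
  [ 0.216250   0.166500   0.528875   0.309375]
  [ 0.346500   0.195750   0.298875   0.594375]
det(I−A) = Σ_j (I−A)_1j·C_1j = (0.70)(0.636500) + (-0.15)(0.190000) + (-0.35)(0.216250) + (0.00)(0.346500) = 0.3413625
(I − A)⁻¹ = adj(I−A) / det(I−A) ≈
  [   1.8646     0.5339     0.9301     0.5866]
  [   0.5566     1.3534     0.7254     0.6229]
  [   0.6335     0.4878     1.5493     0.9063]
  [   1.0150     0.5734     0.8755     1.7412]
x = (I − A)⁻¹ d = adj(I−A)·d / det(I−A), with det(I−A) = 0.3413625:
  x_1 = (0.636500·350 + 0.182250·330 + 0.317500·220 + 0.200250·260) / 0.3413625 = 404.8325 / 0.3413625 ≈ 1185.93
  x_2 = (0.190000·350 + 0.462000·330 + 0.247625·220 + 0.212625·260) / 0.3413625 = 328.72 / 0.3413625 ≈ 962.96
  x_3 = (0.216250·350 + 0.166500·330 + 0.528875·220 + 0.309375·260) / 0.3413625 = 327.4225 / 0.3413625 ≈ 959.16
  x_4 = (0.346500·350 + 0.195750·330 + 0.298875·220 + 0.594375·260) / 0.3413625 = 406.1625 / 0.3413625 ≈ 1189.83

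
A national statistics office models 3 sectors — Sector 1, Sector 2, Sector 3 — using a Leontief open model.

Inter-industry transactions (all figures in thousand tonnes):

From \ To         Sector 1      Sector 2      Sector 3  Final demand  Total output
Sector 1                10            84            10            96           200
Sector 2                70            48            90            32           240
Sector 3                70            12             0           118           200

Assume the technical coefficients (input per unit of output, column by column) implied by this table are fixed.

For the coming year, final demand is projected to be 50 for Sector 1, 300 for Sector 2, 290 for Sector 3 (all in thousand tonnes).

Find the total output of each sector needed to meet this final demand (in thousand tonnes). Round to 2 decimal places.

x_1 = 369.70, x_2 = 795.01, x_3 = 459.14

Technical coefficients a_ij = z_ij / X_j:
  a_11 = 10/200 = 0.05, a_21 = 70/200 = 0.35, a_31 = 70/200 = 0.35
  a_12 = 84/240 = 0.35, a_22 = 48/240 = 0.20, a_32 = 12/240 = 0.05
  a_13 = 10/200 = 0.05, a_23 = 90/200 = 0.45, a_33 = 0/200 = 0.00
I − A =
  [   0.95    -0.35    -0.05]
  [  -0.35     0.80    -0.45]
  [  -0.35    -0.05     1.00]
Cofactors of I−A, C_ij = (−1)^(i+j)·(minor ij) (rows/columns in the sector order above):
  C_11 = (0.80)(1.00) − (-0.45)(-0.05) = 0.7775
  C_12 = −[(-0.35)(1.00) − (-0.45)(-0.35)] = 0.5075
  C_13 = (-0.35)(-0.05) − (0.80)(-0.35) = 0.2975
  C_21 = −[(-0.35)(1.00) − (-0.05)(-0.05)] = 0.3525
  C_22 = (0.95)(1.00) − (-0.05)(-0.35) = 0.9325
  C_23 = −[(0.95)(-0.05) − (-0.35)(-0.35)] = 0.1700
  C_31 = (-0.35)(-0.45) − (-0.05)(0.80) = 0.1975
  C_32 = −[(0.95)(-0.45) − (-0.05)(-0.35)] = 0.4450
  C_33 = (0.95)(0.80) − (-0.35)(-0.35) = 0.6375
det(I−A) = Σ_j (I−A)_1j·C_1j = (0.95)(0.7775) + (-0.35)(0.5075) + (-0.05)(0.2975) = 0.546125
adj(I−A) = Cᵀ =
  [ 0.7775   0.3525   0.1975]
  [ 0.5075   0.9325   0.4450]
  [ 0.2975   0.1700   0.6375]
(I − A)⁻¹ = adj(I−A) / det(I−A) ≈
  [   1.4237     0.6455     0.3616]
  [   0.9293     1.7075     0.8148]
  [   0.5447     0.3113     1.1673]
x = (I − A)⁻¹ d = adj(I−A)·d / det(I−A), with det(I−A) = 0.546125:
  x_1 = (0.7775·50 + 0.3525·300 + 0.1975·290) / 0.546125 = 201.90 / 0.546125 ≈ 369.70
  x_2 = (0.5075·50 + 0.9325·300 + 0.4450·290) / 0.546125 = 434.175 / 0.546125 ≈ 795.01
  x_3 = (0.2975·50 + 0.1700·300 + 0.6375·290) / 0.546125 = 250.75 / 0.546125 ≈ 459.14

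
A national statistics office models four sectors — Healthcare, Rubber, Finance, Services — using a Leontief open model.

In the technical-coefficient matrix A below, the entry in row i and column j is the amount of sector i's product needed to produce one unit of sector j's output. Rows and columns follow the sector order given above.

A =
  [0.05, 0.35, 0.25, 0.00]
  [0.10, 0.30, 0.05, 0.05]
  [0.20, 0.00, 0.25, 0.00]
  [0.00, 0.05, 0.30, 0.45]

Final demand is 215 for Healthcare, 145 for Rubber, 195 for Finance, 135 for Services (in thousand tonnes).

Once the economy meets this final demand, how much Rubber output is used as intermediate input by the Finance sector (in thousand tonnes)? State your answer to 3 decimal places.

z_23 = 18.985

I − A =
  [   0.95    -0.35    -0.25     0.00]
  [  -0.10     0.70    -0.05    -0.05]
  [  -0.20     0.00     0.75     0.00]
  [   0.00    -0.05    -0.30     0.55]
Compute the cofactors C_ij = (−1)^(i+j)·(3×3 minor ij) of I−A; the adjugate is their transpose:
adj(I−A) = Cᵀ =
  [ 0.286875   0.144375   0.110500   0.013125]
  [ 0.049750   0.364375   0.054125   0.033125]
  [ 0.076500   0.038500   0.344125   0.003500]
  [ 0.046250   0.054125   0.192625   0.434000]
det(I−A) = Σ_j (I−A)_1j·C_1j = (0.95)(0.286875) + (-0.35)(0.049750) + (-0.25)(0.076500) + (0.00)(0.046250) = 0.23599375
(I − A)⁻¹ = adj(I−A) / det(I−A) ≈
  [   1.2156     0.6118     0.4682     0.0556]
  [   0.2108     1.5440     0.2293     0.1404]
  [   0.3242     0.1631     1.4582     0.0148]
  [   0.1960     0.2293     0.8162     1.8390]
First solve x = (I − A)⁻¹ d = adj(I−A)·d / det(I−A); in particular x_3 = (0.076500·215 + 0.038500·145 + 0.344125·195 + 0.003500·135) / 0.23599375 = 89.606875 / 0.23599375 ≈ 379.70020.
Intermediate flow from 2 to 3: z_23 = a_23 · x_3 = 0.05 × 89.606875 / 0.23599375 = 4.48034375 / 0.23599375 ≈ 18.985.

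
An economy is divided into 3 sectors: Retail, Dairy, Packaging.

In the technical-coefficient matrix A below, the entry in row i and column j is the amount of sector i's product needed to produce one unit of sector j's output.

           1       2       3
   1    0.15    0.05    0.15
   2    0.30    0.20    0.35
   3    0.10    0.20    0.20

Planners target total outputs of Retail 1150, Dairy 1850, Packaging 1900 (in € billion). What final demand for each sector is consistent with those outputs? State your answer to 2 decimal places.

d_1 = 600.00, d_2 = 470.00, d_3 = 1035.00

I − A =
  [   0.85    -0.05    -0.15]
  [  -0.30     0.80    -0.35]
  [  -0.10    -0.20     0.80]
d = (I − A) x:
  d_1 = (+0.85)·1150 + (-0.05)·1850 + (-0.15)·1900 = 600.00
  d_2 = (-0.30)·1150 + (+0.80)·1850 + (-0.35)·1900 = 470.00
  d_3 = (-0.10)·1150 + (-0.20)·1850 + (+0.80)·1900 = 1035.00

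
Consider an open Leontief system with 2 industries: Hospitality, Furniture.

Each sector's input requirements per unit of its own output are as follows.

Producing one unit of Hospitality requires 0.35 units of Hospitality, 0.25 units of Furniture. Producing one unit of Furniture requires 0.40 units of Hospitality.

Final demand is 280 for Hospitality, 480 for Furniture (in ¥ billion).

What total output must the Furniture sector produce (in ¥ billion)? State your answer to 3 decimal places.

I − A =
  [   0.65    -0.40]
  [  -0.25     1.00]
det(I−A) = (0.65)(1.00) − (-0.40)(-0.25) = 0.5500
adj(I−A) = [[1.00, 0.40], [0.25, 0.65]]
(I − A)⁻¹ = adj(I−A) / det(I−A) ≈
  [   1.8182     0.7273]
  [   0.4545     1.1818]
x = (I − A)⁻¹ d = adj(I−A)·d / det(I−A), with det(I−A) = 0.5500:
  x_H = (1.00·280 + 0.40·480) / 0.5500 = 472.00 / 0.5500 ≈ 858.182
  x_F = (0.25·280 + 0.65·480) / 0.5500 = 382.00 / 0.5500 ≈ 694.545

x_F = 694.545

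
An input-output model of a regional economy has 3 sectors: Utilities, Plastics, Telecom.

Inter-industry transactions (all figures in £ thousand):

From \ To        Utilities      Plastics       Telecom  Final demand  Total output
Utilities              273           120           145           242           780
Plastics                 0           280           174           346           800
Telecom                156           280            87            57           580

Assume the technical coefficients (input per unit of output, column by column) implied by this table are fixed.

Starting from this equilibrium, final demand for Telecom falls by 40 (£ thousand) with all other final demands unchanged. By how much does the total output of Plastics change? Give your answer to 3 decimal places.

Δx_2 = -31.278

Technical coefficients a_ij = z_ij / X_j:
  a_11 = 273/780 = 0.35, a_21 = 0/780 = 0.00, a_31 = 156/780 = 0.20
  a_12 = 120/800 = 0.15, a_22 = 280/800 = 0.35, a_32 = 280/800 = 0.35
  a_13 = 145/580 = 0.25, a_23 = 174/580 = 0.30, a_33 = 87/580 = 0.15
I − A =
  [   0.65    -0.15    -0.25]
  [   0.00     0.65    -0.30]
  [  -0.20    -0.35     0.85]
Cofactors of I−A, C_ij = (−1)^(i+j)·(minor ij) (rows/columns in the sector order above):
  C_11 = (0.65)(0.85) − (-0.30)(-0.35) = 0.4475
  C_12 = −[(0.00)(0.85) − (-0.30)(-0.20)] = 0.0600
  C_13 = (0.00)(-0.35) − (0.65)(-0.20) = 0.1300
  C_21 = −[(-0.15)(0.85) − (-0.25)(-0.35)] = 0.2150
  C_22 = (0.65)(0.85) − (-0.25)(-0.20) = 0.5025
  C_23 = −[(0.65)(-0.35) − (-0.15)(-0.20)] = 0.2575
  C_31 = (-0.15)(-0.30) − (-0.25)(0.65) = 0.2075
  C_32 = −[(0.65)(-0.30) − (-0.25)(0.00)] = 0.1950
  C_33 = (0.65)(0.65) − (-0.15)(0.00) = 0.4225
det(I−A) = Σ_j (I−A)_1j·C_1j = (0.65)(0.4475) + (-0.15)(0.0600) + (-0.25)(0.1300) = 0.249375
adj(I−A) = Cᵀ =
  [ 0.4475   0.2150   0.2075]
  [ 0.0600   0.5025   0.1950]
  [ 0.1300   0.2575   0.4225]
(I − A)⁻¹ = adj(I−A) / det(I−A) ≈
  [   1.7945     0.8622     0.8321]
  [   0.2406     2.0150     0.7820]
  [   0.5213     1.0326     1.6942]
Δx = (I − A)⁻¹ Δd with Δd having -40 in the Telecom component and 0 elsewhere.
So Δx_2 = L_23 · (-40), where L_23 = adj(I−A)_23 / det(I−A) = 0.1950 / 0.249375.
Δx_2 = 0.1950 × (-40) / 0.249375 = -7.80 / 0.249375 ≈ -31.278.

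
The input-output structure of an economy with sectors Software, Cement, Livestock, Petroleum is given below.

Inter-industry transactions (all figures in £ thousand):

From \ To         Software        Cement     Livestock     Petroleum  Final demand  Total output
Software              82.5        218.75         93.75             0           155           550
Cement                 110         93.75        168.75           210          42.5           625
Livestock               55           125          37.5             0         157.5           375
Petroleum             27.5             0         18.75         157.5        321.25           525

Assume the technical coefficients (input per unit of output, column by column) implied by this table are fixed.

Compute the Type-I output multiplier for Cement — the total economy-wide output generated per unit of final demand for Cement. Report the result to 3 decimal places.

m_C = 3.019

Technical coefficients a_ij = z_ij / X_j:
  a_SS = 82.5/550 = 0.15, a_CS = 110/550 = 0.20, a_LS = 55/550 = 0.10, a_PS = 27.5/550 = 0.05
  a_SC = 218.75/625 = 0.35, a_CC = 93.75/625 = 0.15, a_LC = 125/625 = 0.20, a_PC = 0/625 = 0.00
  a_SL = 93.75/375 = 0.25, a_CL = 168.75/375 = 0.45, a_LL = 37.5/375 = 0.10, a_PL = 18.75/375 = 0.05
  a_SP = 0/525 = 0.00, a_CP = 210/525 = 0.40, a_LP = 0/525 = 0.00, a_PP = 157.5/525 = 0.30
I − A =
  [   0.85    -0.35    -0.25     0.00]
  [  -0.20     0.85    -0.45    -0.40]
  [  -0.10    -0.20     0.90     0.00]
  [  -0.05     0.00    -0.05     0.70]
Compute the cofactors C_ij = (−1)^(i+j)·(3×3 minor ij) of I−A; the adjugate is their transpose:
adj(I−A) = Cᵀ =
  [ 0.468500   0.255500   0.266000   0.146000]
  [ 0.177500   0.518000   0.324750   0.296000]
  [ 0.091500   0.143500   0.449750   0.082000]
  [ 0.040000   0.028500   0.051125   0.463750]
det(I−A) = Σ_j (I−A)_1j·C_1j = (0.85)(0.468500) + (-0.35)(0.177500) + (-0.25)(0.091500) + (0.00)(0.040000) = 0.313225
(I − A)⁻¹ = adj(I−A) / det(I−A) ≈
  [   1.4957     0.8157     0.8492     0.4661]
  [   0.5667     1.6538     1.0368     0.9450]
  [   0.2921     0.4581     1.4359     0.2618]
  [   0.1277     0.0910     0.1632     1.4806]
The output multiplier for sector j is the column-j sum of the Leontief inverse (I − A)⁻¹ = adj(I−A) / det(I−A).
Column C of adj(I−A): (0.255500, 0.518000, 0.143500, 0.028500); det(I−A) = 0.313225.
m_C = (0.255500 + 0.518000 + 0.143500 + 0.028500) / 0.313225 = 0.9455 / 0.313225 ≈ 3.019.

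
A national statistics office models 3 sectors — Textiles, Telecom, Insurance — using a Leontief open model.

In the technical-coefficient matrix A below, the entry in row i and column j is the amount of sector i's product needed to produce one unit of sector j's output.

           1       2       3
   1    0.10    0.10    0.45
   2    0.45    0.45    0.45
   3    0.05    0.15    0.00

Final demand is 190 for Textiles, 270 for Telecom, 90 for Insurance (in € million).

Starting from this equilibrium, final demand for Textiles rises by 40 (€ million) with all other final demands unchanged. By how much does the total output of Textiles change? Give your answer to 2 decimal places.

I − A =
  [   0.90    -0.10    -0.45]
  [  -0.45     0.55    -0.45]
  [  -0.05    -0.15     1.00]
Cofactors of I−A, C_ij = (−1)^(i+j)·(minor ij) (rows/columns in the sector order above):
  C_11 = (0.55)(1.00) − (-0.45)(-0.15) = 0.4825
  C_12 = −[(-0.45)(1.00) − (-0.45)(-0.05)] = 0.4725
  C_13 = (-0.45)(-0.15) − (0.55)(-0.05) = 0.0950
  C_21 = −[(-0.10)(1.00) − (-0.45)(-0.15)] = 0.1675
  C_22 = (0.90)(1.00) − (-0.45)(-0.05) = 0.8775
  C_23 = −[(0.90)(-0.15) − (-0.10)(-0.05)] = 0.1400
  C_31 = (-0.10)(-0.45) − (-0.45)(0.55) = 0.2925
  C_32 = −[(0.90)(-0.45) − (-0.45)(-0.45)] = 0.6075
  C_33 = (0.90)(0.55) − (-0.10)(-0.45) = 0.4500
det(I−A) = Σ_j (I−A)_1j·C_1j = (0.90)(0.4825) + (-0.10)(0.4725) + (-0.45)(0.0950) = 0.34425
adj(I−A) = Cᵀ =
  [ 0.4825   0.1675   0.2925]
  [ 0.4725   0.8775   0.6075]
  [ 0.0950   0.1400   0.4500]
(I − A)⁻¹ = adj(I−A) / det(I−A) ≈
  [   1.4016     0.4866     0.8497]
  [   1.3725     2.5490     1.7647]
  [   0.2760     0.4067     1.3072]
Δx = (I − A)⁻¹ Δd with Δd having +40 in the Textiles component and 0 elsewhere.
So Δx_1 = L_11 · (+40), where L_11 = adj(I−A)_11 / det(I−A) = 0.4825 / 0.34425.
Δx_1 = 0.4825 × (+40) / 0.34425 = 19.30 / 0.34425 ≈ 56.06.

Δx_1 = 56.06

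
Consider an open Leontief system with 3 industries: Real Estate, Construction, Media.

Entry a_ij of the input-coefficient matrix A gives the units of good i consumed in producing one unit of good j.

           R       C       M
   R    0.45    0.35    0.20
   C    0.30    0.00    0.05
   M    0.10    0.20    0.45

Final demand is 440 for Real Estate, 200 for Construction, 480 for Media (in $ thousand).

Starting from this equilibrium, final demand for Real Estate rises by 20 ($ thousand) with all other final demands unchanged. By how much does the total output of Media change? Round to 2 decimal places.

I − A =
  [   0.55    -0.35    -0.20]
  [  -0.30     1.00    -0.05]
  [  -0.10    -0.20     0.55]
Cofactors of I−A, C_ij = (−1)^(i+j)·(minor ij) (rows/columns in the sector order above):
  C_11 = (1.00)(0.55) − (-0.05)(-0.20) = 0.5400
  C_12 = −[(-0.30)(0.55) − (-0.05)(-0.10)] = 0.1700
  C_13 = (-0.30)(-0.20) − (1.00)(-0.10) = 0.1600
  C_21 = −[(-0.35)(0.55) − (-0.20)(-0.20)] = 0.2325
  C_22 = (0.55)(0.55) − (-0.20)(-0.10) = 0.2825
  C_23 = −[(0.55)(-0.20) − (-0.35)(-0.10)] = 0.1450
  C_31 = (-0.35)(-0.05) − (-0.20)(1.00) = 0.2175
  C_32 = −[(0.55)(-0.05) − (-0.20)(-0.30)] = 0.0875
  C_33 = (0.55)(1.00) − (-0.35)(-0.30) = 0.4450
det(I−A) = Σ_j (I−A)_1j·C_1j = (0.55)(0.5400) + (-0.35)(0.1700) + (-0.20)(0.1600) = 0.2055
adj(I−A) = Cᵀ =
  [ 0.5400   0.2325   0.2175]
  [ 0.1700   0.2825   0.0875]
  [ 0.1600   0.1450   0.4450]
(I − A)⁻¹ = adj(I−A) / det(I−A) ≈
  [   2.6277     1.1314     1.0584]
  [   0.8273     1.3747     0.4258]
  [   0.7786     0.7056     2.1655]
Δx = (I − A)⁻¹ Δd with Δd having +20 in the Real Estate component and 0 elsewhere.
So Δx_M = L_MR · (+20), where L_MR = adj(I−A)_MR / det(I−A) = 0.1600 / 0.2055.
Δx_M = 0.1600 × (+20) / 0.2055 = 3.20 / 0.2055 ≈ 15.57.

Δx_M = 15.57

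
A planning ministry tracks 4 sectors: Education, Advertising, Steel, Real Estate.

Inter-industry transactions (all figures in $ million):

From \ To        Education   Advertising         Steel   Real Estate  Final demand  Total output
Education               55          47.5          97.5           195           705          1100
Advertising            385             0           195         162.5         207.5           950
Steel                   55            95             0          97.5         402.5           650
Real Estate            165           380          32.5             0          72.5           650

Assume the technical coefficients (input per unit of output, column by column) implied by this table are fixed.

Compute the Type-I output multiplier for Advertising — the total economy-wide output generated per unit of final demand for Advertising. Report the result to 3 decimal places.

m_2 = 2.422

Technical coefficients a_ij = z_ij / X_j:
  a_11 = 55/1100 = 0.05, a_21 = 385/1100 = 0.35, a_31 = 55/1100 = 0.05, a_41 = 165/1100 = 0.15
  a_12 = 47.5/950 = 0.05, a_22 = 0/950 = 0.00, a_32 = 95/950 = 0.10, a_42 = 380/950 = 0.40
  a_13 = 97.5/650 = 0.15, a_23 = 195/650 = 0.30, a_33 = 0/650 = 0.00, a_43 = 32.5/650 = 0.05
  a_14 = 195/650 = 0.30, a_24 = 162.5/650 = 0.25, a_34 = 97.5/650 = 0.15, a_44 = 0/650 = 0.00
I − A =
  [   0.95    -0.05    -0.15    -0.30]
  [  -0.35     1.00    -0.30    -0.25]
  [  -0.05    -0.10     1.00    -0.15]
  [  -0.15    -0.40    -0.05     1.00]
Compute the cofactors C_ij = (−1)^(i+j)·(3×3 minor ij) of I−A; the adjugate is their transpose:
adj(I−A) = Cᵀ =
  [ 0.843250   0.195125   0.201625   0.332000]
  [ 0.407250   0.886250   0.346750   0.395750]
  [ 0.127250   0.157125   0.748625   0.189750]
  [ 0.295750   0.391625   0.206375   0.890500]
det(I−A) = Σ_j (I−A)_1j·C_1j = (0.95)(0.843250) + (-0.05)(0.407250) + (-0.15)(0.127250) + (-0.30)(0.295750) = 0.6729125
(I − A)⁻¹ = adj(I−A) / det(I−A) ≈
  [   1.2531     0.2900     0.2996     0.4934]
  [   0.6052     1.3170     0.5153     0.5881]
  [   0.1891     0.2335     1.1125     0.2820]
  [   0.4395     0.5820     0.3067     1.3234]
The output multiplier for sector j is the column-j sum of the Leontief inverse (I − A)⁻¹ = adj(I−A) / det(I−A).
Column 2 of adj(I−A): (0.195125, 0.886250, 0.157125, 0.391625); det(I−A) = 0.6729125.
m_2 = (0.195125 + 0.886250 + 0.157125 + 0.391625) / 0.6729125 = 1.630125 / 0.6729125 ≈ 2.422.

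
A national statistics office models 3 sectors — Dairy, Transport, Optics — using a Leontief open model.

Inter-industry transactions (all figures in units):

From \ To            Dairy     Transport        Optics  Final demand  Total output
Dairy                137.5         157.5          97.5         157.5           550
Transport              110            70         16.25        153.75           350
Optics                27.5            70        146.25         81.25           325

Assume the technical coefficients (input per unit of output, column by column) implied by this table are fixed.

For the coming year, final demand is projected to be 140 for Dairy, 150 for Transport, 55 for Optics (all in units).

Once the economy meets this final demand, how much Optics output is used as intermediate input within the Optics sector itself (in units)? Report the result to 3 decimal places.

Technical coefficients a_ij = z_ij / X_j:
  a_11 = 137.5/550 = 0.25, a_21 = 110/550 = 0.20, a_31 = 27.5/550 = 0.05
  a_12 = 157.5/350 = 0.45, a_22 = 70/350 = 0.20, a_32 = 70/350 = 0.20
  a_13 = 97.5/325 = 0.30, a_23 = 16.25/325 = 0.05, a_33 = 146.25/325 = 0.45
I − A =
  [   0.75    -0.45    -0.30]
  [  -0.20     0.80    -0.05]
  [  -0.05    -0.20     0.55]
Cofactors of I−A, C_ij = (−1)^(i+j)·(minor ij) (rows/columns in the sector order above):
  C_11 = (0.80)(0.55) − (-0.05)(-0.20) = 0.4300
  C_12 = −[(-0.20)(0.55) − (-0.05)(-0.05)] = 0.1125
  C_13 = (-0.20)(-0.20) − (0.80)(-0.05) = 0.0800
  C_21 = −[(-0.45)(0.55) − (-0.30)(-0.20)] = 0.3075
  C_22 = (0.75)(0.55) − (-0.30)(-0.05) = 0.3975
  C_23 = −[(0.75)(-0.20) − (-0.45)(-0.05)] = 0.1725
  C_31 = (-0.45)(-0.05) − (-0.30)(0.80) = 0.2625
  C_32 = −[(0.75)(-0.05) − (-0.30)(-0.20)] = 0.0975
  C_33 = (0.75)(0.80) − (-0.45)(-0.20) = 0.5100
det(I−A) = Σ_j (I−A)_1j·C_1j = (0.75)(0.4300) + (-0.45)(0.1125) + (-0.30)(0.0800) = 0.247875
adj(I−A) = Cᵀ =
  [ 0.4300   0.3075   0.2625]
  [ 0.1125   0.3975   0.0975]
  [ 0.0800   0.1725   0.5100]
(I − A)⁻¹ = adj(I−A) / det(I−A) ≈
  [   1.7347     1.2405     1.0590]
  [   0.4539     1.6036     0.3933]
  [   0.3227     0.6959     2.0575]
First solve x = (I − A)⁻¹ d = adj(I−A)·d / det(I−A); in particular x_3 = (0.0800·140 + 0.1725·150 + 0.5100·55) / 0.247875 = 65.125 / 0.247875 ≈ 262.73323.
Intermediate flow from 3 to 3: z_33 = a_33 · x_3 = 0.45 × 65.125 / 0.247875 = 29.30625 / 0.247875 ≈ 118.230.

z_33 = 118.230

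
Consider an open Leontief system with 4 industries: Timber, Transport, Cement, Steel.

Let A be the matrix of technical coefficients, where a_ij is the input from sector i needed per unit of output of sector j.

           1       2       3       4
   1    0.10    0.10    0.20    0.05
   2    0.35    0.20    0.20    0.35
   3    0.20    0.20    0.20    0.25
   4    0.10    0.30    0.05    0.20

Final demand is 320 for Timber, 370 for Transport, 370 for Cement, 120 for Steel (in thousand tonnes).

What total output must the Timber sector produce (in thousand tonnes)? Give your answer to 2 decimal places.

x_1 = 898.40

I − A =
  [   0.90    -0.10    -0.20    -0.05]
  [  -0.35     0.80    -0.20    -0.35]
  [  -0.20    -0.20     0.80    -0.25]
  [  -0.10    -0.30    -0.05     0.80]
Compute the cofactors C_ij = (−1)^(i+j)·(3×3 minor ij) of I−A; the adjugate is their transpose:
adj(I−A) = Cᵀ =
  [ 0.367500   0.122250   0.129750   0.117000]
  [ 0.288125   0.523250   0.222625   0.316500]
  [ 0.216250   0.232000   0.440750   0.252750]
  [ 0.167500   0.226000   0.127250   0.462000]
det(I−A) = Σ_j (I−A)_1j·C_1j = (0.90)(0.367500) + (-0.10)(0.288125) + (-0.20)(0.216250) + (-0.05)(0.167500) = 0.2503125
(I − A)⁻¹ = adj(I−A) / det(I−A) ≈
  [   1.4682     0.4884     0.5184     0.4674]
  [   1.1511     2.0904     0.8894     1.2644]
  [   0.8639     0.9268     1.7608     1.0097]
  [   0.6692     0.9029     0.5084     1.8457]
x = (I − A)⁻¹ d = adj(I−A)·d / det(I−A), with det(I−A) = 0.2503125:
  x_1 = (0.367500·320 + 0.122250·370 + 0.129750·370 + 0.117000·120) / 0.2503125 = 224.88 / 0.2503125 ≈ 898.40
  x_2 = (0.288125·320 + 0.523250·370 + 0.222625·370 + 0.316500·120) / 0.2503125 = 406.15375 / 0.2503125 ≈ 1622.59
  x_3 = (0.216250·320 + 0.232000·370 + 0.440750·370 + 0.252750·120) / 0.2503125 = 348.4475 / 0.2503125 ≈ 1392.05
  x_4 = (0.167500·320 + 0.226000·370 + 0.127250·370 + 0.462000·120) / 0.2503125 = 239.7425 / 0.2503125 ≈ 957.77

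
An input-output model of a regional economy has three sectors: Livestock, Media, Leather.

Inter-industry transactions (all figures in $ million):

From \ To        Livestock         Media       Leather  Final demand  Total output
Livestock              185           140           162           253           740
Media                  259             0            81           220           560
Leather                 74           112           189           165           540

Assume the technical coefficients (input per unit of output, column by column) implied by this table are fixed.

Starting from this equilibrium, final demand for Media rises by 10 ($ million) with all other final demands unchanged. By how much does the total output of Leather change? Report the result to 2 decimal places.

Δx_3 = 4.95

Technical coefficients a_ij = z_ij / X_j:
  a_11 = 185/740 = 0.25, a_21 = 259/740 = 0.35, a_31 = 74/740 = 0.10
  a_12 = 140/560 = 0.25, a_22 = 0/560 = 0.00, a_32 = 112/560 = 0.20
  a_13 = 162/540 = 0.30, a_23 = 81/540 = 0.15, a_33 = 189/540 = 0.35
I − A =
  [   0.75    -0.25    -0.30]
  [  -0.35     1.00    -0.15]
  [  -0.10    -0.20     0.65]
Cofactors of I−A, C_ij = (−1)^(i+j)·(minor ij) (rows/columns in the sector order above):
  C_11 = (1.00)(0.65) − (-0.15)(-0.20) = 0.6200
  C_12 = −[(-0.35)(0.65) − (-0.15)(-0.10)] = 0.2425
  C_13 = (-0.35)(-0.20) − (1.00)(-0.10) = 0.1700
  C_21 = −[(-0.25)(0.65) − (-0.30)(-0.20)] = 0.2225
  C_22 = (0.75)(0.65) − (-0.30)(-0.10) = 0.4575
  C_23 = −[(0.75)(-0.20) − (-0.25)(-0.10)] = 0.1750
  C_31 = (-0.25)(-0.15) − (-0.30)(1.00) = 0.3375
  C_32 = −[(0.75)(-0.15) − (-0.30)(-0.35)] = 0.2175
  C_33 = (0.75)(1.00) − (-0.25)(-0.35) = 0.6625
det(I−A) = Σ_j (I−A)_1j·C_1j = (0.75)(0.6200) + (-0.25)(0.2425) + (-0.30)(0.1700) = 0.353375
adj(I−A) = Cᵀ =
  [ 0.6200   0.2225   0.3375]
  [ 0.2425   0.4575   0.2175]
  [ 0.1700   0.1750   0.6625]
(I − A)⁻¹ = adj(I−A) / det(I−A) ≈
  [   1.7545     0.6296     0.9551]
  [   0.6862     1.2947     0.6155]
  [   0.4811     0.4952     1.8748]
Δx = (I − A)⁻¹ Δd with Δd having +10 in the Media component and 0 elsewhere.
So Δx_3 = L_32 · (+10), where L_32 = adj(I−A)_32 / det(I−A) = 0.1750 / 0.353375.
Δx_3 = 0.1750 × (+10) / 0.353375 = 1.75 / 0.353375 ≈ 4.95.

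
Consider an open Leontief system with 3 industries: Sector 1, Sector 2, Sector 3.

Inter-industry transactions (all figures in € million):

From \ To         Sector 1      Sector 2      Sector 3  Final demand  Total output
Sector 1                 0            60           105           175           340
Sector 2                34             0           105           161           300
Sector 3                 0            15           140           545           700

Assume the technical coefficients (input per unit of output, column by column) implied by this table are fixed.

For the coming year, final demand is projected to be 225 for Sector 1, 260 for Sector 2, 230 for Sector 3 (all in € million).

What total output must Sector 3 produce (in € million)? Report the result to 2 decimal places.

Technical coefficients a_ij = z_ij / X_j:
  a_11 = 0/340 = 0.00, a_21 = 34/340 = 0.10, a_31 = 0/340 = 0.00
  a_12 = 60/300 = 0.20, a_22 = 0/300 = 0.00, a_32 = 15/300 = 0.05
  a_13 = 105/700 = 0.15, a_23 = 105/700 = 0.15, a_33 = 140/700 = 0.20
I − A =
  [   1.00    -0.20    -0.15]
  [  -0.10     1.00    -0.15]
  [   0.00    -0.05     0.80]
Cofactors of I−A, C_ij = (−1)^(i+j)·(minor ij) (rows/columns in the sector order above):
  C_11 = (1.00)(0.80) − (-0.15)(-0.05) = 0.7925
  C_12 = −[(-0.10)(0.80) − (-0.15)(0.00)] = 0.0800
  C_13 = (-0.10)(-0.05) − (1.00)(0.00) = 0.0050
  C_21 = −[(-0.20)(0.80) − (-0.15)(-0.05)] = 0.1675
  C_22 = (1.00)(0.80) − (-0.15)(0.00) = 0.8000
  C_23 = −[(1.00)(-0.05) − (-0.20)(0.00)] = 0.0500
  C_31 = (-0.20)(-0.15) − (-0.15)(1.00) = 0.1800
  C_32 = −[(1.00)(-0.15) − (-0.15)(-0.10)] = 0.1650
  C_33 = (1.00)(1.00) − (-0.20)(-0.10) = 0.9800
det(I−A) = Σ_j (I−A)_1j·C_1j = (1.00)(0.7925) + (-0.20)(0.0800) + (-0.15)(0.0050) = 0.77575
adj(I−A) = Cᵀ =
  [ 0.7925   0.1675   0.1800]
  [ 0.0800   0.8000   0.1650]
  [ 0.0050   0.0500   0.9800]
(I − A)⁻¹ = adj(I−A) / det(I−A) ≈
  [   1.0216     0.2159     0.2320]
  [   0.1031     1.0313     0.2127]
  [   0.0064     0.0645     1.2633]
x = (I − A)⁻¹ d = adj(I−A)·d / det(I−A), with det(I−A) = 0.77575:
  x_1 = (0.7925·225 + 0.1675·260 + 0.1800·230) / 0.77575 = 263.2625 / 0.77575 ≈ 339.37
  x_2 = (0.0800·225 + 0.8000·260 + 0.1650·230) / 0.77575 = 263.95 / 0.77575 ≈ 340.25
  x_3 = (0.0050·225 + 0.0500·260 + 0.9800·230) / 0.77575 = 239.525 / 0.77575 ≈ 308.77

x_3 = 308.77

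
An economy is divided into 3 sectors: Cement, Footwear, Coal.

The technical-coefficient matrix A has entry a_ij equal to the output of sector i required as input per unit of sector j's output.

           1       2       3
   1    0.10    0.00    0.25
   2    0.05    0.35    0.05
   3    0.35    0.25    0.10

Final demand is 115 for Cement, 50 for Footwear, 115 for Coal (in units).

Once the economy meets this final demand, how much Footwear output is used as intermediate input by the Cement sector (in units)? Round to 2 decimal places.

z_21 = 9.63

I − A =
  [   0.90     0.00    -0.25]
  [  -0.05     0.65    -0.05]
  [  -0.35    -0.25     0.90]
Cofactors of I−A, C_ij = (−1)^(i+j)·(minor ij) (rows/columns in the sector order above):
  C_11 = (0.65)(0.90) − (-0.05)(-0.25) = 0.5725
  C_12 = −[(-0.05)(0.90) − (-0.05)(-0.35)] = 0.0625
  C_13 = (-0.05)(-0.25) − (0.65)(-0.35) = 0.2400
  C_21 = −[(0.00)(0.90) − (-0.25)(-0.25)] = 0.0625
  C_22 = (0.90)(0.90) − (-0.25)(-0.35) = 0.7225
  C_23 = −[(0.90)(-0.25) − (0.00)(-0.35)] = 0.2250
  C_31 = (0.00)(-0.05) − (-0.25)(0.65) = 0.1625
  C_32 = −[(0.90)(-0.05) − (-0.25)(-0.05)] = 0.0575
  C_33 = (0.90)(0.65) − (0.00)(-0.05) = 0.5850
det(I−A) = Σ_j (I−A)_1j·C_1j = (0.90)(0.5725) + (0.00)(0.0625) + (-0.25)(0.2400) = 0.45525
adj(I−A) = Cᵀ =
  [ 0.5725   0.0625   0.1625]
  [ 0.0625   0.7225   0.0575]
  [ 0.2400   0.2250   0.5850]
(I − A)⁻¹ = adj(I−A) / det(I−A) ≈
  [   1.2576     0.1373     0.3569]
  [   0.1373     1.5870     0.1263]
  [   0.5272     0.4942     1.2850]
First solve x = (I − A)⁻¹ d = adj(I−A)·d / det(I−A); in particular x_1 = (0.5725·115 + 0.0625·50 + 0.1625·115) / 0.45525 = 87.65 / 0.45525 ≈ 192.5316.
Intermediate flow from 2 to 1: z_21 = a_21 · x_1 = 0.05 × 87.65 / 0.45525 = 4.3825 / 0.45525 ≈ 9.63.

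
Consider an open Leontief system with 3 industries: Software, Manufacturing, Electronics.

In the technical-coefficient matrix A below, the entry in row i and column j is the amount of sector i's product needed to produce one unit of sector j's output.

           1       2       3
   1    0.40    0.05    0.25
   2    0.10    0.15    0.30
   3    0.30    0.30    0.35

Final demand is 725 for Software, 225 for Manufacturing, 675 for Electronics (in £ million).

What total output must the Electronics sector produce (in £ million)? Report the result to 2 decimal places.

I − A =
  [   0.60    -0.05    -0.25]
  [  -0.10     0.85    -0.30]
  [  -0.30    -0.30     0.65]
Cofactors of I−A, C_ij = (−1)^(i+j)·(minor ij) (rows/columns in the sector order above):
  C_11 = (0.85)(0.65) − (-0.30)(-0.30) = 0.4625
  C_12 = −[(-0.10)(0.65) − (-0.30)(-0.30)] = 0.1550
  C_13 = (-0.10)(-0.30) − (0.85)(-0.30) = 0.2850
  C_21 = −[(-0.05)(0.65) − (-0.25)(-0.30)] = 0.1075
  C_22 = (0.60)(0.65) − (-0.25)(-0.30) = 0.3150
  C_23 = −[(0.60)(-0.30) − (-0.05)(-0.30)] = 0.1950
  C_31 = (-0.05)(-0.30) − (-0.25)(0.85) = 0.2275
  C_32 = −[(0.60)(-0.30) − (-0.25)(-0.10)] = 0.2050
  C_33 = (0.60)(0.85) − (-0.05)(-0.10) = 0.5050
det(I−A) = Σ_j (I−A)_1j·C_1j = (0.60)(0.4625) + (-0.05)(0.1550) + (-0.25)(0.2850) = 0.1985
adj(I−A) = Cᵀ =
  [ 0.4625   0.1075   0.2275]
  [ 0.1550   0.3150   0.2050]
  [ 0.2850   0.1950   0.5050]
(I − A)⁻¹ = adj(I−A) / det(I−A) ≈
  [   2.3300     0.5416     1.1461]
  [   0.7809     1.5869     1.0327]
  [   1.4358     0.9824     2.5441]
x = (I − A)⁻¹ d = adj(I−A)·d / det(I−A), with det(I−A) = 0.1985:
  x_1 = (0.4625·725 + 0.1075·225 + 0.2275·675) / 0.1985 = 513.0625 / 0.1985 ≈ 2584.70
  x_2 = (0.1550·725 + 0.3150·225 + 0.2050·675) / 0.1985 = 321.625 / 0.1985 ≈ 1620.28
  x_3 = (0.2850·725 + 0.1950·225 + 0.5050·675) / 0.1985 = 591.375 / 0.1985 ≈ 2979.22

x_3 = 2979.22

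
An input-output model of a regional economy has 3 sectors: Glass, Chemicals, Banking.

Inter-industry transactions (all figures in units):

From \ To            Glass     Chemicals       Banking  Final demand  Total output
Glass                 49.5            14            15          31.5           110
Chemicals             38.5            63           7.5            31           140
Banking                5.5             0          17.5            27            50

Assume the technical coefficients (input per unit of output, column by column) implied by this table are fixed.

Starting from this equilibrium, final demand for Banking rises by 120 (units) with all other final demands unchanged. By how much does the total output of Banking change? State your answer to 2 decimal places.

Δx_B = 194.69

Technical coefficients a_ij = z_ij / X_j:
  a_GG = 49.5/110 = 0.45, a_CG = 38.5/110 = 0.35, a_BG = 5.5/110 = 0.05
  a_GC = 14/140 = 0.10, a_CC = 63/140 = 0.45, a_BC = 0/140 = 0.00
  a_GB = 15/50 = 0.30, a_CB = 7.5/50 = 0.15, a_BB = 17.5/50 = 0.35
I − A =
  [   0.55    -0.10    -0.30]
  [  -0.35     0.55    -0.15]
  [  -0.05     0.00     0.65]
Cofactors of I−A, C_ij = (−1)^(i+j)·(minor ij) (rows/columns in the sector order above):
  C_11 = (0.55)(0.65) − (-0.15)(0.00) = 0.3575
  C_12 = −[(-0.35)(0.65) − (-0.15)(-0.05)] = 0.2350
  C_13 = (-0.35)(0.00) − (0.55)(-0.05) = 0.0275
  C_21 = −[(-0.10)(0.65) − (-0.30)(0.00)] = 0.0650
  C_22 = (0.55)(0.65) − (-0.30)(-0.05) = 0.3425
  C_23 = −[(0.55)(0.00) − (-0.10)(-0.05)] = 0.0050
  C_31 = (-0.10)(-0.15) − (-0.30)(0.55) = 0.1800
  C_32 = −[(0.55)(-0.15) − (-0.30)(-0.35)] = 0.1875
  C_33 = (0.55)(0.55) − (-0.10)(-0.35) = 0.2675
det(I−A) = Σ_j (I−A)_1j·C_1j = (0.55)(0.3575) + (-0.10)(0.2350) + (-0.30)(0.0275) = 0.164875
adj(I−A) = Cᵀ =
  [ 0.3575   0.0650   0.1800]
  [ 0.2350   0.3425   0.1875]
  [ 0.0275   0.0050   0.2675]
(I − A)⁻¹ = adj(I−A) / det(I−A) ≈
  [   2.1683     0.3942     1.0917]
  [   1.4253     2.0773     1.1372]
  [   0.1668     0.0303     1.6224]
Δx = (I − A)⁻¹ Δd with Δd having +120 in the Banking component and 0 elsewhere.
So Δx_B = L_BB · (+120), where L_BB = adj(I−A)_BB / det(I−A) = 0.2675 / 0.164875.
Δx_B = 0.2675 × (+120) / 0.164875 = 32.10 / 0.164875 ≈ 194.69.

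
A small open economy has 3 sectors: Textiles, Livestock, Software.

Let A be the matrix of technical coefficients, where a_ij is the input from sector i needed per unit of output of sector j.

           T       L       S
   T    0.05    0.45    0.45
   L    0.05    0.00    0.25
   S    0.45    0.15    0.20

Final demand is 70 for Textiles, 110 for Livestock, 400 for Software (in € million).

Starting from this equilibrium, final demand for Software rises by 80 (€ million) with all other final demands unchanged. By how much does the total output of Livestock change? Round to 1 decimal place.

I − A =
  [   0.95    -0.45    -0.45]
  [  -0.05     1.00    -0.25]
  [  -0.45    -0.15     0.80]
Cofactors of I−A, C_ij = (−1)^(i+j)·(minor ij) (rows/columns in the sector order above):
  C_11 = (1.00)(0.80) − (-0.25)(-0.15) = 0.7625
  C_12 = −[(-0.05)(0.80) − (-0.25)(-0.45)] = 0.1525
  C_13 = (-0.05)(-0.15) − (1.00)(-0.45) = 0.4575
  C_21 = −[(-0.45)(0.80) − (-0.45)(-0.15)] = 0.4275
  C_22 = (0.95)(0.80) − (-0.45)(-0.45) = 0.5575
  C_23 = −[(0.95)(-0.15) − (-0.45)(-0.45)] = 0.3450
  C_31 = (-0.45)(-0.25) − (-0.45)(1.00) = 0.5625
  C_32 = −[(0.95)(-0.25) − (-0.45)(-0.05)] = 0.2600
  C_33 = (0.95)(1.00) − (-0.45)(-0.05) = 0.9275
det(I−A) = Σ_j (I−A)_1j·C_1j = (0.95)(0.7625) + (-0.45)(0.1525) + (-0.45)(0.4575) = 0.449875
adj(I−A) = Cᵀ =
  [ 0.7625   0.4275   0.5625]
  [ 0.1525   0.5575   0.2600]
  [ 0.4575   0.3450   0.9275]
(I − A)⁻¹ = adj(I−A) / det(I−A) ≈
  [   1.6949     0.9503     1.2503]
  [   0.3390     1.2392     0.5779]
  [   1.0169     0.7669     2.0617]
Δx = (I − A)⁻¹ Δd with Δd having +80 in the Software component and 0 elsewhere.
So Δx_L = L_LS · (+80), where L_LS = adj(I−A)_LS / det(I−A) = 0.2600 / 0.449875.
Δx_L = 0.2600 × (+80) / 0.449875 = 20.80 / 0.449875 ≈ 46.2.

Δx_L = 46.2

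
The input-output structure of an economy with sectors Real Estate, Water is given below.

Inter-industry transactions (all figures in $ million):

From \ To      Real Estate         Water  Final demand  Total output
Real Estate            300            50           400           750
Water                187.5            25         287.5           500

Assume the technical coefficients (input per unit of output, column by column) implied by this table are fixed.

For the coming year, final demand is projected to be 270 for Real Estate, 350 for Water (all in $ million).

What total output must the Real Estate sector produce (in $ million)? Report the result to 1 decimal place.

x_R = 534.9

Technical coefficients a_ij = z_ij / X_j:
  a_RR = 300/750 = 0.40, a_WR = 187.5/750 = 0.25
  a_RW = 50/500 = 0.10, a_WW = 25/500 = 0.05
I − A =
  [   0.60    -0.10]
  [  -0.25     0.95]
det(I−A) = (0.60)(0.95) − (-0.10)(-0.25) = 0.5450
adj(I−A) = [[0.95, 0.10], [0.25, 0.60]]
(I − A)⁻¹ = adj(I−A) / det(I−A) ≈
  [   1.7431     0.1835]
  [   0.4587     1.1009]
x = (I − A)⁻¹ d = adj(I−A)·d / det(I−A), with det(I−A) = 0.5450:
  x_R = (0.95·270 + 0.10·350) / 0.5450 = 291.50 / 0.5450 ≈ 534.9
  x_W = (0.25·270 + 0.60·350) / 0.5450 = 277.50 / 0.5450 ≈ 509.2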